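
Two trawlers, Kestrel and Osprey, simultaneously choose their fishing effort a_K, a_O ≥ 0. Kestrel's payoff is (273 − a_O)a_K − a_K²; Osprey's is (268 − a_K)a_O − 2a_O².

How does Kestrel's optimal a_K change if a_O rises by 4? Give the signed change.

Expanding Kestrel's payoff: 273a_K − a_Oa_K − a_K².
∂π/∂a_K = 273 − a_O − 2a_K = 0, so a_K = 136.5 − 0.5a_O.
The reaction-function slope is −0.5, so a 4-unit rise in a_O moves a_K by −0.5 × 4 = −2. Kestrel's best response falls — the actions are strategic substitutes.

-2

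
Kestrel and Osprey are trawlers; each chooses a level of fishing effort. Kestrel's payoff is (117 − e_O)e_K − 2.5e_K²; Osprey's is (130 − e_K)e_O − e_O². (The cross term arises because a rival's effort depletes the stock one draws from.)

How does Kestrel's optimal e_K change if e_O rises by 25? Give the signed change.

-5

Expanding Kestrel's payoff: 117e_K − e_Oe_K − 2.5e_K².
∂π/∂e_K = 117 − e_O − 5e_K = 0, so e_K = 23.4 − 0.2e_O.
The reaction-function slope is −0.2, so a 25-unit rise in e_O moves e_K by −0.2 × 25 = −5. Kestrel's best response falls — the actions are strategic substitutes.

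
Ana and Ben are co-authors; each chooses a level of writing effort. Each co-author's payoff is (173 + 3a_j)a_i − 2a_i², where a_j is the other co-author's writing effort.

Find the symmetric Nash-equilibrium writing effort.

Ana's payoff is (173 + 3a_B)a_A − 2a_A².
∂π/∂a_A = 173 + 3a_B − 4a_A = 0, so a_A = 43.25 + 0.75a_B.
Setting a_A = a_B in the reaction function: a_A = 43.25 + 0.75a_A, so a_A = 43.25 / 0.25 = 173.

173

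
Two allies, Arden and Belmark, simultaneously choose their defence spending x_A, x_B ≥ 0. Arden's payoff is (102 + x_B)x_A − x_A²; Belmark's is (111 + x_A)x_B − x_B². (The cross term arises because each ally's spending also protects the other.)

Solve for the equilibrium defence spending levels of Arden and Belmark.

105, 108

Expanding Arden's payoff: 102x_A + x_Bx_A − x_A².
∂π/∂x_A = 102 + x_B − 2x_A = 0, so x_A = 51 + 0.5x_B.
Likewise for Belmark: x_B = 55.5 + 0.5x_A.
Substituting the second reaction function into the first: x_A = 51 + 0.5(55.5 + 0.5x_A), which gives 0.75x_A = 78.75 ⇒ x_A = 105.
Then x_B = 55.5 + 0.5·105 = 108.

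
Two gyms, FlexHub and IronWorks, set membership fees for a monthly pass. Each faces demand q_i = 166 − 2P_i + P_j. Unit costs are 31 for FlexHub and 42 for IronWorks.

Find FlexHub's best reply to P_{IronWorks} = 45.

68.25

FlexHub's profit: π = (P_{FlexHub} − 31)(166 − 2P_{FlexHub} + P_{IronWorks}).
∂π/∂P_{FlexHub} = 228 − 4P_{FlexHub} + P_{IronWorks} = 0 ⇒ P_{FlexHub} = 57 + 0.25P_{IronWorks}.
At P_{IronWorks} = 45: P_{FlexHub} = 57 + 0.25·45 = 68.25.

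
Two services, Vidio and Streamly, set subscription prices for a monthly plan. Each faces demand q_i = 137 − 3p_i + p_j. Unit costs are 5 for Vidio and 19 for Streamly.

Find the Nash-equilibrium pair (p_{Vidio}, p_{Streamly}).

31.6, 37.6

Vidio's profit: π = (p_{Vidio} − 5)(137 − 3p_{Vidio} + p_{Streamly}).
∂π/∂p_{Vidio} = 152 − 6p_{Vidio} + p_{Streamly} = 0 ⇒ p_{Vidio} = 76/3 + (1/6)p_{Streamly}.
Similarly p_{Streamly} = 97/3 + (1/6)p_{Vidio}.
Solving the two reaction functions simultaneously: (1 − (1/6)(1/6))p_{Vidio} = 76/3 + (1/6)·(97/3), so (35/36)p_{Vidio} = 553/18 and p_{Vidio} = 31.6.
Then p_{Streamly} = 97/3 + (1/6)·31.6 = 37.6.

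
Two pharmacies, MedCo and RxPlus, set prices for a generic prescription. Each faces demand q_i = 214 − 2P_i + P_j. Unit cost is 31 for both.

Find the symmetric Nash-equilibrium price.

MedCo's profit: π = (P_{MedCo} − 31)(214 − 2P_{MedCo} + P_{RxPlus}).
∂π/∂P_{MedCo} = 276 − 4P_{MedCo} + P_{RxPlus} = 0 ⇒ P_{MedCo} = 69 + 0.25P_{RxPlus}.
Setting P_{MedCo} = P_{RxPlus} in the reaction function: P_{MedCo} = 69 + 0.25P_{MedCo}, so P_{MedCo} = 69 / 0.75 = 92.

92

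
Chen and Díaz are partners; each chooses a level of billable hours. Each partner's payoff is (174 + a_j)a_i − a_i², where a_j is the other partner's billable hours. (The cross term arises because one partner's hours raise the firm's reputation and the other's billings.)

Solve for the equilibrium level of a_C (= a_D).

174

Chen's payoff is (174 + a_D)a_C − a_C².
∂π/∂a_C = 174 + a_D − 2a_C = 0, so a_C = 87 + 0.5a_D.
By symmetry a_D = a_C; substituting into the reaction function, 0.5a_C = 87 and a_C = 174.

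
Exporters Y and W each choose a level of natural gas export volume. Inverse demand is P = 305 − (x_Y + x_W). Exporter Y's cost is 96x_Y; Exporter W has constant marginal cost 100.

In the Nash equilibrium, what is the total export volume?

Exporter Y's profit: π = x_Y(305 − (x_Y + x_W)) − 96x_Y.
∂π/∂x_Y = 209 − 2x_Y − x_W = 0, so x_Y = 104.5 − 0.5x_W.
By the same steps for W: x_W = 102.5 − 0.5x_Y.
Substituting the second reaction function into the first: x_Y = 104.5 − 0.5(102.5 − 0.5x_Y), which gives 0.75x_Y = 53.25 ⇒ x_Y = 71.
Then x_W = 102.5 − 0.5·71 = 67.
Total export volume: 71 + 67 = 138.

138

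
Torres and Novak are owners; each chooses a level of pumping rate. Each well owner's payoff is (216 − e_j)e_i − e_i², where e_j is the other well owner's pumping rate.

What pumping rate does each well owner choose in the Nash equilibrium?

72

Torres's payoff is (216 − e_N)e_T − e_T².
∂π/∂e_T = 216 − e_N − 2e_T = 0, so e_T = 108 − 0.5e_N.
The game is symmetric, so in equilibrium e_N = e_T: the reaction function gives 1.5e_T = 108, hence e_T = 72.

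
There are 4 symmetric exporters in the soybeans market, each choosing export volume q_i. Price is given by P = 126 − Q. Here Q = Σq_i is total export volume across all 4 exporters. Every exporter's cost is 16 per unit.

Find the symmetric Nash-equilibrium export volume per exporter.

22

A representative exporter's profit is π_i = q_i(126 − Q) − 16q_i, with Q = q_i + Σ_{j≠i} q_j.
First-order condition: 110 − 2q_i − Σ_{j≠i} q_j = 0.
Imposing symmetry (q_j = q for all j) turns Σ_{j≠i} q_j into 3q, so 110 = 5q and q = 22.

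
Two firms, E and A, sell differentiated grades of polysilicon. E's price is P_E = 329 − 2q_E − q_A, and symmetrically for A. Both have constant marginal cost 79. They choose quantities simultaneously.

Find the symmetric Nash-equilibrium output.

Firm E's profit: π = q_E(329 − 2q_E − q_A) − 79q_E.
∂π/∂q_E = 250 − 4q_E − q_A = 0 ⇒ q_E = 62.5 − 0.25q_A.
The game is symmetric, so in equilibrium q_A = q_E: the reaction function gives 1.25q_E = 62.5, hence q_E = 50.

50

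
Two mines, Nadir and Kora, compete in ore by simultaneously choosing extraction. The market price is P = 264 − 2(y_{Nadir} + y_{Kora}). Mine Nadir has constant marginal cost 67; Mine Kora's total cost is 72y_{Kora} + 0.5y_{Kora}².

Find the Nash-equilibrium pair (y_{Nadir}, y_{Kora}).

Mine Nadir's profit: π = y_{Nadir}(264 − 2(y_{Nadir} + y_{Kora})) − 67y_{Nadir}.
∂π/∂y_{Nadir} = 197 − 4y_{Nadir} − 2y_{Kora} = 0, so y_{Nadir} = 49.25 − 0.5y_{Kora}.
For Kora: ∂π/∂y_{Kora} = 192 − 5y_{Kora} − 2y_{Nadir} = 0 ⇒ y_{Kora} = 38.4 − 0.4y_{Nadir}.
Plugging y_{Kora} into Nadir's best response: y_{Nadir} = 49.25 − 0.5(38.4 − 0.4y_{Nadir}) ⇒ 0.8y_{Nadir} = 30.05, so y_{Nadir} = 37.5625.
Then y_{Kora} = 38.4 − 0.4·37.5625 = 23.375.

37.5625, 23.375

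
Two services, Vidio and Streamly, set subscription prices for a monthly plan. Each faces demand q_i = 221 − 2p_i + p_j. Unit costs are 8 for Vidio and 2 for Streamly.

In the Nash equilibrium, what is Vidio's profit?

9856.08

Vidio's profit: π = (p_{Vidio} − 8)(221 − 2p_{Vidio} + p_{Streamly}).
∂π/∂p_{Vidio} = 237 − 4p_{Vidio} + p_{Streamly} = 0 ⇒ p_{Vidio} = 59.25 + 0.25p_{Streamly}.
Similarly p_{Streamly} = 56.25 + 0.25p_{Vidio}.
Solving the two reaction functions simultaneously: (1 − (0.25)(0.25))p_{Vidio} = 59.25 + 0.25·56.25, so 0.9375p_{Vidio} = 73.3125 and p_{Vidio} = 78.2.
Then p_{Streamly} = 56.25 + 0.25·78.2 = 75.8.
q_{Vidio} = 221 − 2·78.2 + 75.8 = 140.4.
Profit = (78.2 − 8)·140.4 = 9856.08.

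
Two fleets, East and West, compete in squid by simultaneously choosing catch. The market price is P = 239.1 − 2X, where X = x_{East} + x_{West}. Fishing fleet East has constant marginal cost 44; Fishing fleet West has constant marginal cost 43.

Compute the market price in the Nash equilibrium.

108.7

Fishing fleet East's profit: π = x_{East}(239.1 − 2(x_{East} + x_{West})) − 44x_{East}.
∂π/∂x_{East} = 195.1 − 4x_{East} − 2x_{West} = 0, so x_{East} = 48.775 − 0.5x_{West}.
By the same steps for West: x_{West} = 49.025 − 0.5x_{East}.
Solving the two reaction functions simultaneously: (1 − (−0.5)(−0.5))x_{East} = 48.775 − 0.5·49.025, so 0.75x_{East} = 24.2625 and x_{East} = 32.35.
Then x_{West} = 49.025 − 0.5·32.35 = 32.85.
Equilibrium price: P = 239.1 − 2·65.2 = 108.7.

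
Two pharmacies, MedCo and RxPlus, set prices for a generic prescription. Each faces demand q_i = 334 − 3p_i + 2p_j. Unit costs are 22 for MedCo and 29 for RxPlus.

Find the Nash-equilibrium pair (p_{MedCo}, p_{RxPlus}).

101.3125, 103.9375

MedCo's profit: π = (p_{MedCo} − 22)(334 − 3p_{MedCo} + 2p_{RxPlus}).
∂π/∂p_{MedCo} = 400 − 6p_{MedCo} + 2p_{RxPlus} = 0 ⇒ p_{MedCo} = 200/3 + (1/3)p_{RxPlus}.
Similarly p_{RxPlus} = 421/6 + (1/3)p_{MedCo}.
Solving the two reaction functions simultaneously: (1 − (1/3)(1/3))p_{MedCo} = 200/3 + (1/3)·(421/6), so (8/9)p_{MedCo} = 1621/18 and p_{MedCo} = 101.3125.
Then p_{RxPlus} = 421/6 + (1/3)·101.3125 = 103.9375.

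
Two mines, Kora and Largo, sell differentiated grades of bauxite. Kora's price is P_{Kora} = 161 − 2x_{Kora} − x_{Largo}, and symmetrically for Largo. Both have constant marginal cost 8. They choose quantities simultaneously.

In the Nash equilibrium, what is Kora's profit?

Mine Kora's profit: π = x_{Kora}(161 − 2x_{Kora} − x_{Largo}) − 8x_{Kora}.
∂π/∂x_{Kora} = 153 − 4x_{Kora} − x_{Largo} = 0 ⇒ x_{Kora} = 38.25 − 0.25x_{Largo}.
Setting x_{Kora} = x_{Largo} in the reaction function: x_{Kora} = 38.25 − 0.25x_{Kora}, so x_{Kora} = 38.25 / 1.25 = 30.6.
P_{Kora} = 161 − 2·30.6 − 30.6 = 69.2.
Profit = (69.2 − 8)·30.6 = 1872.72.

1872.72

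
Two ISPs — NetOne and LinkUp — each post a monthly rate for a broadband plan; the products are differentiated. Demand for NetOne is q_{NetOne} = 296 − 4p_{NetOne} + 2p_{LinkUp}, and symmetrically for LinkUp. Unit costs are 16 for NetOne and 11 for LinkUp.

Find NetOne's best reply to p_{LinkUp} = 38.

54.5

NetOne's profit: π = (p_{NetOne} − 16)(296 − 4p_{NetOne} + 2p_{LinkUp}).
∂π/∂p_{NetOne} = 360 − 8p_{NetOne} + 2p_{LinkUp} = 0 ⇒ p_{NetOne} = 45 + 0.25p_{LinkUp}.
At p_{LinkUp} = 38: p_{NetOne} = 45 + 0.25·38 = 54.5.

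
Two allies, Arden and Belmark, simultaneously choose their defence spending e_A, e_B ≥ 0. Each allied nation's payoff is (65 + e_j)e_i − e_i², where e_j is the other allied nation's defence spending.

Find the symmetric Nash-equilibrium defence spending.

65

Arden's payoff is (65 + e_B)e_A − e_A².
∂π/∂e_A = 65 + e_B − 2e_A = 0, so e_A = 32.5 + 0.5e_B.
By symmetry e_B = e_A; substituting into the reaction function, 0.5e_A = 32.5 and e_A = 65.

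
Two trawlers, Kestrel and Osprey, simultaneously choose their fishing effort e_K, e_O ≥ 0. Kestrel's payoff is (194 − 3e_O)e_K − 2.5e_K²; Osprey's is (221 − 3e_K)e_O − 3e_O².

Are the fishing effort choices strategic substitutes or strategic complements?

strategic substitutes

Expanding Kestrel's payoff: 194e_K − 3e_Oe_K − 2.5e_K².
∂π/∂e_K = 194 − 3e_O − 5e_K = 0, so e_K = 38.8 − 0.6e_O.
The best-response slope de_K/de_O = −0.6 < 0: the reaction function is downward-sloping, so the choices are strategic substitutes.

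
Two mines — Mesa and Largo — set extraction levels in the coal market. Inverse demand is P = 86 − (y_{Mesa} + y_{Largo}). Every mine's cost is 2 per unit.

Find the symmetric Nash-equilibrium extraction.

Mine Mesa's profit: π = y_{Mesa}(86 − (y_{Mesa} + y_{Largo})) − 2y_{Mesa}.
∂π/∂y_{Mesa} = 84 − 2y_{Mesa} − y_{Largo} = 0, so y_{Mesa} = 42 − 0.5y_{Largo}.
By symmetry y_{Largo} = y_{Mesa}; substituting into the reaction function, 1.5y_{Mesa} = 42 and y_{Mesa} = 28.

28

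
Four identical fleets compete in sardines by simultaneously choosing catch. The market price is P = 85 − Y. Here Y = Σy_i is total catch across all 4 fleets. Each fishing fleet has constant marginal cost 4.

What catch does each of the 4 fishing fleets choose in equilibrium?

16.2

A representative fishing fleet's profit is π_i = y_i(85 − Y) − 4y_i, with Y = y_i + Σ_{j≠i} y_j.
First-order condition: 81 − 2y_i − Σ_{j≠i} y_j = 0.
With identical fishing fleets, set every y_j = y: then 81 − 2y − 3y = 0, i.e. y = 81/5 = 16.2.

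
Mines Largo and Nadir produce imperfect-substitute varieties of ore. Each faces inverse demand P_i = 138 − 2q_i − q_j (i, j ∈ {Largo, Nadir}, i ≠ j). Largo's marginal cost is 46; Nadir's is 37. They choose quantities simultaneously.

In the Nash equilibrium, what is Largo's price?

Mine Largo's profit: π = q_{Largo}(138 − 2q_{Largo} − q_{Nadir}) − 46q_{Largo}.
∂π/∂q_{Largo} = 92 − 4q_{Largo} − q_{Nadir} = 0 ⇒ q_{Largo} = 23 − 0.25q_{Nadir}.
Similarly q_{Nadir} = 25.25 − 0.25q_{Largo}.
Solving the two reaction functions simultaneously: (1 − (−0.25)(−0.25))q_{Largo} = 23 − 0.25·25.25, so 0.9375q_{Largo} = 16.6875 and q_{Largo} = 17.8.
Then q_{Nadir} = 25.25 − 0.25·17.8 = 20.8.
P_{Largo} = 138 − 2·17.8 − 20.8 = 81.6.

81.6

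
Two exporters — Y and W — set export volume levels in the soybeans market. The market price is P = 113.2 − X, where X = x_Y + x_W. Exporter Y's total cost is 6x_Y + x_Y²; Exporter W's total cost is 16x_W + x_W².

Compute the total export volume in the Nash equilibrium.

40.88

Exporter Y's profit: π = x_Y(113.2 − (x_Y + x_W)) − 6x_Y − x_Y².
∂π/∂x_Y = 107.2 − 4x_Y − x_W = 0, so x_Y = 26.8 − 0.25x_W.
By the same steps for W: x_W = 24.3 − 0.25x_Y.
Substituting the second reaction function into the first: x_Y = 26.8 − 0.25(24.3 − 0.25x_Y), which gives 0.9375x_Y = 20.725 ⇒ x_Y = 1658/75.
Then x_W = 24.3 − 0.25·(1658/75) = 1408/75.
Total export volume: 1658/75 + 1408/75 = 40.88.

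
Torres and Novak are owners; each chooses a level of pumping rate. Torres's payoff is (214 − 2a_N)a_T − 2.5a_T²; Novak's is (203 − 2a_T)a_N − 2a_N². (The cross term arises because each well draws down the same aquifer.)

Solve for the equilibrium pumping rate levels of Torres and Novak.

28.125, 36.6875

Expanding Torres's payoff: 214a_T − 2a_Na_T − 2.5a_T².
∂π/∂a_T = 214 − 2a_N − 5a_T = 0, so a_T = 42.8 − 0.4a_N.
Likewise for Novak: a_N = 50.75 − 0.5a_T.
Substituting the second reaction function into the first: a_T = 42.8 − 0.4(50.75 − 0.5a_T), which gives 0.8a_T = 22.5 ⇒ a_T = 28.125.
Then a_N = 50.75 − 0.5·28.125 = 36.6875.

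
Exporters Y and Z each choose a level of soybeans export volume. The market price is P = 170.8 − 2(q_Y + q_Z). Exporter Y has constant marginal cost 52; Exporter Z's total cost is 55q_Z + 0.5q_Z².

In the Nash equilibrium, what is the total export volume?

Exporter Y's profit: π = q_Y(170.8 − 2(q_Y + q_Z)) − 52q_Y.
∂π/∂q_Y = 118.8 − 4q_Y − 2q_Z = 0, so q_Y = 29.7 − 0.5q_Z.
For Z: ∂π/∂q_Z = 115.8 − 5q_Z − 2q_Y = 0 ⇒ q_Z = 23.16 − 0.4q_Y.
Solving the two reaction functions simultaneously: (1 − (−0.5)(−0.4))q_Y = 29.7 − 0.5·23.16, so 0.8q_Y = 18.12 and q_Y = 22.65.
Then q_Z = 23.16 − 0.4·22.65 = 14.1.
Total export volume: 22.65 + 14.1 = 36.75.

36.75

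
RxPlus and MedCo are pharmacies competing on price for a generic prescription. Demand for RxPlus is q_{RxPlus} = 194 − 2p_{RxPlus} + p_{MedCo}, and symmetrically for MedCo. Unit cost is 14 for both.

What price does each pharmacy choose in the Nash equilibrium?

74

RxPlus's profit: π = (p_{RxPlus} − 14)(194 − 2p_{RxPlus} + p_{MedCo}).
∂π/∂p_{RxPlus} = 222 − 4p_{RxPlus} + p_{MedCo} = 0 ⇒ p_{RxPlus} = 55.5 + 0.25p_{MedCo}.
Setting p_{RxPlus} = p_{MedCo} in the reaction function: p_{RxPlus} = 55.5 + 0.25p_{RxPlus}, so p_{RxPlus} = 55.5 / 0.75 = 74.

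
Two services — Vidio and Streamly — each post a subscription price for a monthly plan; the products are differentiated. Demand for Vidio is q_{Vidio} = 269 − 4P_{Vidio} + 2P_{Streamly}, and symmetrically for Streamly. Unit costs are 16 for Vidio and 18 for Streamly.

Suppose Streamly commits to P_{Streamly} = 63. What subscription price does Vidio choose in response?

Vidio's profit: π = (P_{Vidio} − 16)(269 − 4P_{Vidio} + 2P_{Streamly}).
∂π/∂P_{Vidio} = 333 − 8P_{Vidio} + 2P_{Streamly} = 0 ⇒ P_{Vidio} = 41.625 + 0.25P_{Streamly}.
At P_{Streamly} = 63: P_{Vidio} = 41.625 + 0.25·63 = 57.375.

57.375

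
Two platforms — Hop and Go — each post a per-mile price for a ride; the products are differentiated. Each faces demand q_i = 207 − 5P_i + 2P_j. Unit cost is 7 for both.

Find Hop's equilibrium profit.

Hop's profit: π = (P_{Hop} − 7)(207 − 5P_{Hop} + 2P_{Go}).
∂π/∂P_{Hop} = 242 − 10P_{Hop} + 2P_{Go} = 0 ⇒ P_{Hop} = 24.2 + 0.2P_{Go}.
By symmetry P_{Go} = P_{Hop}; substituting into the reaction function, 0.8P_{Hop} = 24.2 and P_{Hop} = 30.25.
q_{Hop} = 207 − 5·30.25 + 2·30.25 = 116.25.
Profit = (30.25 − 7)·116.25 = 2702.8125.

2702.8125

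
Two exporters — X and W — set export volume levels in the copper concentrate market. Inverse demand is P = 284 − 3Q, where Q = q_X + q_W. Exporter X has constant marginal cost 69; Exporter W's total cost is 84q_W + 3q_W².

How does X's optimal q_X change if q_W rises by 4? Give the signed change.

-2

Exporter X's profit: π = q_X(284 − 3(q_X + q_W)) − 69q_X.
∂π/∂q_X = 215 − 6q_X − 3q_W = 0, so q_X = 215/6 − 0.5q_W.
The reaction-function slope is −0.5, so a 4-unit rise in q_W moves q_X by −0.5 × 4 = −2. X's best response falls — the actions are strategic substitutes.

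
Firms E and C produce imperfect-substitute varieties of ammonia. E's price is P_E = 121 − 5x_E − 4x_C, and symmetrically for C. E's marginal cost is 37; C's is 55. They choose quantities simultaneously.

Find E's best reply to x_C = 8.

Firm E's profit: π = x_E(121 − 5x_E − 4x_C) − 37x_E.
∂π/∂x_E = 84 − 10x_E − 4x_C = 0 ⇒ x_E = 8.4 − 0.4x_C.
At x_C = 8: x_E = 8.4 − 0.4·8 = 5.2.

5.2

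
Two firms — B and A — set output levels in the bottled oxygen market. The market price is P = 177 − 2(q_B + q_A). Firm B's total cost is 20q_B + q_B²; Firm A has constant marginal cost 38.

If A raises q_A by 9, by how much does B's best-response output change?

-3

Firm B's profit: π = q_B(177 − 2(q_B + q_A)) − 20q_B − q_B².
∂π/∂q_B = 157 − 6q_B − 2q_A = 0, so q_B = 157/6 − (1/3)q_A.
The reaction-function slope is −1/3, so a 9-unit rise in q_A moves q_B by −1/3 × 9 = −3. B's best response falls — the actions are strategic substitutes.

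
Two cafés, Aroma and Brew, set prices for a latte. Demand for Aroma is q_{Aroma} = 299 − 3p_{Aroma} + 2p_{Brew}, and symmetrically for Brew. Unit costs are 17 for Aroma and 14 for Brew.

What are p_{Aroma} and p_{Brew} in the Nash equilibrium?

Aroma's profit: π = (p_{Aroma} − 17)(299 − 3p_{Aroma} + 2p_{Brew}).
∂π/∂p_{Aroma} = 350 − 6p_{Aroma} + 2p_{Brew} = 0 ⇒ p_{Aroma} = 175/3 + (1/3)p_{Brew}.
Similarly p_{Brew} = 341/6 + (1/3)p_{Aroma}.
Plugging p_{Brew} into Aroma's best response: p_{Aroma} = 175/3 + (1/3)(341/6 + (1/3)p_{Aroma}) ⇒ (8/9)p_{Aroma} = 1391/18, so p_{Aroma} = 86.9375.
Then p_{Brew} = 341/6 + (1/3)·86.9375 = 85.8125.

86.9375, 85.8125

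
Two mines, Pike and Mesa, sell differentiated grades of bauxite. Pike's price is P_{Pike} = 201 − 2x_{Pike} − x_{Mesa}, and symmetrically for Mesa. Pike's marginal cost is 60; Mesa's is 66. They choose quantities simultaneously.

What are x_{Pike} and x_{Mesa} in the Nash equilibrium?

Mine Pike's profit: π = x_{Pike}(201 − 2x_{Pike} − x_{Mesa}) − 60x_{Pike}.
∂π/∂x_{Pike} = 141 − 4x_{Pike} − x_{Mesa} = 0 ⇒ x_{Pike} = 35.25 − 0.25x_{Mesa}.
Similarly x_{Mesa} = 33.75 − 0.25x_{Pike}.
Plugging x_{Mesa} into Pike's best response: x_{Pike} = 35.25 − 0.25(33.75 − 0.25x_{Pike}) ⇒ 0.9375x_{Pike} = 26.8125, so x_{Pike} = 28.6.
Then x_{Mesa} = 33.75 − 0.25·28.6 = 26.6.

28.6, 26.6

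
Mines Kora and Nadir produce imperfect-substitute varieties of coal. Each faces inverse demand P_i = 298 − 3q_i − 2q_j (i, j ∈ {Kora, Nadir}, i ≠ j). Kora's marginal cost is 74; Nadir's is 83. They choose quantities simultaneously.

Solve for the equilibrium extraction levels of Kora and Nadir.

Mine Kora's profit: π = q_{Kora}(298 − 3q_{Kora} − 2q_{Nadir}) − 74q_{Kora}.
∂π/∂q_{Kora} = 224 − 6q_{Kora} − 2q_{Nadir} = 0 ⇒ q_{Kora} = 112/3 − (1/3)q_{Nadir}.
Similarly q_{Nadir} = 215/6 − (1/3)q_{Kora}.
Solving the two reaction functions simultaneously: (1 − (−1/3)(−1/3))q_{Kora} = 112/3 − (1/3)·(215/6), so (8/9)q_{Kora} = 457/18 and q_{Kora} = 28.5625.
Then q_{Nadir} = 215/6 − (1/3)·28.5625 = 26.3125.

28.5625, 26.3125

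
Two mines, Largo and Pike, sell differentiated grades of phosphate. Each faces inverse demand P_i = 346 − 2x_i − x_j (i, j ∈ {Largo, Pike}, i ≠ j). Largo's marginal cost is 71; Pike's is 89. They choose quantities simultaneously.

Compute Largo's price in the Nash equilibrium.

Mine Largo's profit: π = x_{Largo}(346 − 2x_{Largo} − x_{Pike}) − 71x_{Largo}.
∂π/∂x_{Largo} = 275 − 4x_{Largo} − x_{Pike} = 0 ⇒ x_{Largo} = 68.75 − 0.25x_{Pike}.
Similarly x_{Pike} = 64.25 − 0.25x_{Largo}.
Solving the two reaction functions simultaneously: (1 − (−0.25)(−0.25))x_{Largo} = 68.75 − 0.25·64.25, so 0.9375x_{Largo} = 52.6875 and x_{Largo} = 56.2.
Then x_{Pike} = 64.25 − 0.25·56.2 = 50.2.
P_{Largo} = 346 − 2·56.2 − 50.2 = 183.4.

183.4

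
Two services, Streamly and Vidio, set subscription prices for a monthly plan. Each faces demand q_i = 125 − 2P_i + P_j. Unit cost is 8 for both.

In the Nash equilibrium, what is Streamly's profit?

3042

Streamly's profit: π = (P_{Streamly} − 8)(125 − 2P_{Streamly} + P_{Vidio}).
∂π/∂P_{Streamly} = 141 − 4P_{Streamly} + P_{Vidio} = 0 ⇒ P_{Streamly} = 35.25 + 0.25P_{Vidio}.
Setting P_{Streamly} = P_{Vidio} in the reaction function: P_{Streamly} = 35.25 + 0.25P_{Streamly}, so P_{Streamly} = 35.25 / 0.75 = 47.
q_{Streamly} = 125 − 2·47 + 47 = 78.
Profit = (47 − 8)·78 = 3042.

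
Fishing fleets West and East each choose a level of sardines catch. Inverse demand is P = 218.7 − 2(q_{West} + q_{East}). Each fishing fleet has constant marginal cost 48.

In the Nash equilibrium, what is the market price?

Fishing fleet West's profit: π = q_{West}(218.7 − 2(q_{West} + q_{East})) − 48q_{West}.
∂π/∂q_{West} = 170.7 − 4q_{West} − 2q_{East} = 0, so q_{West} = 42.675 − 0.5q_{East}.
By symmetry q_{East} = q_{West}; substituting into the reaction function, 1.5q_{West} = 42.675 and q_{West} = 28.45.
Equilibrium price: P = 218.7 − 2·56.9 = 104.9.

104.9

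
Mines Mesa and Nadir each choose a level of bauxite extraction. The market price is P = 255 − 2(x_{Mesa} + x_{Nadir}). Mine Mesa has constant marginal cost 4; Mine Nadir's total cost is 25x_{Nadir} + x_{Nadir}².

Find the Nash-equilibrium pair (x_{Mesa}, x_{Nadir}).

Mine Mesa's profit: π = x_{Mesa}(255 − 2(x_{Mesa} + x_{Nadir})) − 4x_{Mesa}.
∂π/∂x_{Mesa} = 251 − 4x_{Mesa} − 2x_{Nadir} = 0, so x_{Mesa} = 62.75 − 0.5x_{Nadir}.
For Nadir: ∂π/∂x_{Nadir} = 230 − 6x_{Nadir} − 2x_{Mesa} = 0 ⇒ x_{Nadir} = 115/3 − (1/3)x_{Mesa}.
Substituting the second reaction function into the first: x_{Mesa} = 62.75 − 0.5(115/3 − (1/3)x_{Mesa}), which gives (5/6)x_{Mesa} = 523/12 ⇒ x_{Mesa} = 52.3.
Then x_{Nadir} = 115/3 − (1/3)·52.3 = 20.9.

52.3, 20.9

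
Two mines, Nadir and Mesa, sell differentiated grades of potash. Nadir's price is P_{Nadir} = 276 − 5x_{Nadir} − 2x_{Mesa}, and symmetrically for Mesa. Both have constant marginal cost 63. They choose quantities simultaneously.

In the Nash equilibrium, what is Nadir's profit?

1575.3125

Mine Nadir's profit: π = x_{Nadir}(276 − 5x_{Nadir} − 2x_{Mesa}) − 63x_{Nadir}.
∂π/∂x_{Nadir} = 213 − 10x_{Nadir} − 2x_{Mesa} = 0 ⇒ x_{Nadir} = 21.3 − 0.2x_{Mesa}.
By symmetry x_{Mesa} = x_{Nadir}; substituting into the reaction function, 1.2x_{Nadir} = 21.3 and x_{Nadir} = 17.75.
P_{Nadir} = 276 − 5·17.75 − 2·17.75 = 151.75.
Profit = (151.75 − 63)·17.75 = 1575.3125.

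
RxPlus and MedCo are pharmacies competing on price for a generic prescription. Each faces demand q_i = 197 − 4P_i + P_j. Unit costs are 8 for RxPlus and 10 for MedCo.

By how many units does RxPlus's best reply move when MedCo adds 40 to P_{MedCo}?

RxPlus's profit: π = (P_{RxPlus} − 8)(197 − 4P_{RxPlus} + P_{MedCo}).
∂π/∂P_{RxPlus} = 229 − 8P_{RxPlus} + P_{MedCo} = 0 ⇒ P_{RxPlus} = 28.625 + 0.125P_{MedCo}.
The reaction-function slope is 0.125, so a 40-unit rise in P_{MedCo} moves P_{RxPlus} by 0.125 × 40 = 5. RxPlus's best response rises — the actions are strategic complements.

5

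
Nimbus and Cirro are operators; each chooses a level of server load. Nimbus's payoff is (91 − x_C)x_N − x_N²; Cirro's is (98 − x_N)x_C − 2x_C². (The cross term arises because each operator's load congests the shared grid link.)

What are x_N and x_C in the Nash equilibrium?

Expanding Nimbus's payoff: 91x_N − x_Cx_N − x_N².
∂π/∂x_N = 91 − x_C − 2x_N = 0, so x_N = 45.5 − 0.5x_C.
Likewise for Cirro: x_C = 24.5 − 0.25x_N.
Substituting the second reaction function into the first: x_N = 45.5 − 0.5(24.5 − 0.25x_N), which gives 0.875x_N = 33.25 ⇒ x_N = 38.
Then x_C = 24.5 − 0.25·38 = 15.

38, 15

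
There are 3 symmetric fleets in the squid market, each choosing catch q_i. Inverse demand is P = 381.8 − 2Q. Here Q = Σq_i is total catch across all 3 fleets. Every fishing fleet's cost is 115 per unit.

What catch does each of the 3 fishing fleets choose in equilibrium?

A representative fishing fleet's profit is π_i = q_i(381.8 − 2Q) − 115q_i, with Q = q_i + Σ_{j≠i} q_j.
First-order condition: 266.8 − 4q_i − 2Σ_{j≠i} q_j = 0.
Imposing symmetry (q_j = q for all j) turns Σ_{j≠i} q_j into 2q, so 266.8 = 8q and q = 33.35.

33.35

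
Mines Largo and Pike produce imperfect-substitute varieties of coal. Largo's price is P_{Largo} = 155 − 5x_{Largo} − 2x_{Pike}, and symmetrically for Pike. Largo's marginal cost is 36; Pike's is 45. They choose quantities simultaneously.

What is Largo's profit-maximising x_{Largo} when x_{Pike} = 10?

9.9

Mine Largo's profit: π = x_{Largo}(155 − 5x_{Largo} − 2x_{Pike}) − 36x_{Largo}.
∂π/∂x_{Largo} = 119 − 10x_{Largo} − 2x_{Pike} = 0 ⇒ x_{Largo} = 11.9 − 0.2x_{Pike}.
At x_{Pike} = 10: x_{Largo} = 11.9 − 0.2·10 = 9.9.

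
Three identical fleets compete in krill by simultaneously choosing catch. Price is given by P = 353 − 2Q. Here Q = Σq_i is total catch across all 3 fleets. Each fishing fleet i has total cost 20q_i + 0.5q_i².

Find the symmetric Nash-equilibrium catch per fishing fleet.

37

A representative fishing fleet's profit is π_i = q_i(353 − 2Q) − 20q_i − 0.5q_i², with Q = q_i + Σ_{j≠i} q_j.
First-order condition: 333 − 5q_i − 2Σ_{j≠i} q_j = 0.
With identical fishing fleets, set every q_j = q: then 333 − 5q − 4q = 0, i.e. q = 333/9 = 37.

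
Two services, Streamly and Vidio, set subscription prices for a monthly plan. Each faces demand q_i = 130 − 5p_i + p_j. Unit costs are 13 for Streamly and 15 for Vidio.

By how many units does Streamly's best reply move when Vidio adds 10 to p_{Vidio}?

1

Streamly's profit: π = (p_{Streamly} − 13)(130 − 5p_{Streamly} + p_{Vidio}).
∂π/∂p_{Streamly} = 195 − 10p_{Streamly} + p_{Vidio} = 0 ⇒ p_{Streamly} = 19.5 + 0.1p_{Vidio}.
The reaction-function slope is 0.1, so a 10-unit rise in p_{Vidio} moves p_{Streamly} by 0.1 × 10 = 1. Streamly's best response rises — the actions are strategic complements.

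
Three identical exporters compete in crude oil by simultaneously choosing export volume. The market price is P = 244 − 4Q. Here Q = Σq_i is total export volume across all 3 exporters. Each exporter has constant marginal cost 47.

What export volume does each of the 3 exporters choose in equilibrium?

A representative exporter's profit is π_i = q_i(244 − 4Q) − 47q_i, with Q = q_i + Σ_{j≠i} q_j.
First-order condition: 197 − 8q_i − 4Σ_{j≠i} q_j = 0.
With identical exporters, set every q_j = q: then 197 − 8q − 8q = 0, i.e. q = 197/16 = 12.3125.

12.3125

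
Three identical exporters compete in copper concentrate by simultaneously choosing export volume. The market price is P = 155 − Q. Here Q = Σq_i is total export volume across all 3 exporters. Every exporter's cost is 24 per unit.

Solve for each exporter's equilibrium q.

A representative exporter's profit is π_i = q_i(155 − Q) − 24q_i, with Q = q_i + Σ_{j≠i} q_j.
First-order condition: 131 − 2q_i − Σ_{j≠i} q_j = 0.
In a symmetric equilibrium every exporter chooses the same q, so Σ_{j≠i} q_j = 2q. The condition becomes 131 − 4q = 0, giving q = 131/4 = 32.75.

32.75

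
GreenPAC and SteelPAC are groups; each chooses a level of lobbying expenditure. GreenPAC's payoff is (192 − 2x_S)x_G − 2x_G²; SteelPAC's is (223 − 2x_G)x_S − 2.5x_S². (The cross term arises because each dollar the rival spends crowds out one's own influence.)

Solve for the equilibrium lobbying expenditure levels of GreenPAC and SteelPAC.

Expanding GreenPAC's payoff: 192x_G − 2x_Sx_G − 2x_G².
∂π/∂x_G = 192 − 2x_S − 4x_G = 0, so x_G = 48 − 0.5x_S.
Likewise for SteelPAC: x_S = 44.6 − 0.4x_G.
Substituting the second reaction function into the first: x_G = 48 − 0.5(44.6 − 0.4x_G), which gives 0.8x_G = 25.7 ⇒ x_G = 32.125.
Then x_S = 44.6 − 0.4·32.125 = 31.75.

32.125, 31.75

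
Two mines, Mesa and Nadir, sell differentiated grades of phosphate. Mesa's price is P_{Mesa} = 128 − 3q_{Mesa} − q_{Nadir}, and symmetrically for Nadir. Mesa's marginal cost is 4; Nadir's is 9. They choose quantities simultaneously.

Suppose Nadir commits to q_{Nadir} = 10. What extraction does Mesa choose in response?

19

Mine Mesa's profit: π = q_{Mesa}(128 − 3q_{Mesa} − q_{Nadir}) − 4q_{Mesa}.
∂π/∂q_{Mesa} = 124 − 6q_{Mesa} − q_{Nadir} = 0 ⇒ q_{Mesa} = 62/3 − (1/6)q_{Nadir}.
At q_{Nadir} = 10: q_{Mesa} = 62/3 − (1/6)·10 = 19.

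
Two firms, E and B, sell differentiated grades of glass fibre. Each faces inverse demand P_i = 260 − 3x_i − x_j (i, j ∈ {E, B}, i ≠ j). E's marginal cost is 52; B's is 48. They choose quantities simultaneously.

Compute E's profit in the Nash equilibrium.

Firm E's profit: π = x_E(260 − 3x_E − x_B) − 52x_E.
∂π/∂x_E = 208 − 6x_E − x_B = 0 ⇒ x_E = 104/3 − (1/6)x_B.
Similarly x_B = 106/3 − (1/6)x_E.
Solving the two reaction functions simultaneously: (1 − (−1/6)(−1/6))x_E = 104/3 − (1/6)·(106/3), so (35/36)x_E = 259/9 and x_E = 29.6.
Then x_B = 106/3 − (1/6)·29.6 = 30.4.
P_E = 260 − 3·29.6 − 30.4 = 140.8.
Profit = (140.8 − 52)·29.6 = 2628.48.

2628.48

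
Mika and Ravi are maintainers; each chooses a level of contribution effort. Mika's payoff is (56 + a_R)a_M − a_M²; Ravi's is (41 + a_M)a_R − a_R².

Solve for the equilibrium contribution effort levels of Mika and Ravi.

51, 46

Expanding Mika's payoff: 56a_M + a_Ra_M − a_M².
∂π/∂a_M = 56 + a_R − 2a_M = 0, so a_M = 28 + 0.5a_R.
Likewise for Ravi: a_R = 20.5 + 0.5a_M.
Solving the two reaction functions simultaneously: (1 − (0.5)(0.5))a_M = 28 + 0.5·20.5, so 0.75a_M = 38.25 and a_M = 51.
Then a_R = 20.5 + 0.5·51 = 46.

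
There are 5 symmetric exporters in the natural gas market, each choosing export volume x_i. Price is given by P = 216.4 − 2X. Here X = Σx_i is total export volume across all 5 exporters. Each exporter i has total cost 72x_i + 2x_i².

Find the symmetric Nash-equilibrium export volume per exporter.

9.025

A representative exporter's profit is π_i = x_i(216.4 − 2X) − 72x_i − 2x_i², with X = x_i + Σ_{j≠i} x_j.
First-order condition: 144.4 − 8x_i − 2Σ_{j≠i} x_j = 0.
Imposing symmetry (x_j = x for all j) turns Σ_{j≠i} x_j into 4x, so 144.4 = 16x and x = 9.025.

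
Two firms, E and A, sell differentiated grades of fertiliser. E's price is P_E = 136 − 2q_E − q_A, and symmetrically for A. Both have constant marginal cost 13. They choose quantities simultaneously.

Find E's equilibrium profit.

1210.32

Firm E's profit: π = q_E(136 − 2q_E − q_A) − 13q_E.
∂π/∂q_E = 123 − 4q_E − q_A = 0 ⇒ q_E = 30.75 − 0.25q_A.
The game is symmetric, so in equilibrium q_A = q_E: the reaction function gives 1.25q_E = 30.75, hence q_E = 24.6.
P_E = 136 − 2·24.6 − 24.6 = 62.2.
Profit = (62.2 − 13)·24.6 = 1210.32.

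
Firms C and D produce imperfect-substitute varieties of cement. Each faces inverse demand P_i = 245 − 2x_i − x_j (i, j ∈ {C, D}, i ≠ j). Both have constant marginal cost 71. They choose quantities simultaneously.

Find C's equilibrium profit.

2422.08

Firm C's profit: π = x_C(245 − 2x_C − x_D) − 71x_C.
∂π/∂x_C = 174 − 4x_C − x_D = 0 ⇒ x_C = 43.5 − 0.25x_D.
By symmetry x_D = x_C; substituting into the reaction function, 1.25x_C = 43.5 and x_C = 34.8.
P_C = 245 − 2·34.8 − 34.8 = 140.6.
Profit = (140.6 − 71)·34.8 = 2422.08.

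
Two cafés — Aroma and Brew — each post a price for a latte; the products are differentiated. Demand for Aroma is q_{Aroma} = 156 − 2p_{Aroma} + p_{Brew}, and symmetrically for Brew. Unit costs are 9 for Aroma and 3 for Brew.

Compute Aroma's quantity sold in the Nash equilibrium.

96.4

Aroma's profit: π = (p_{Aroma} − 9)(156 − 2p_{Aroma} + p_{Brew}).
∂π/∂p_{Aroma} = 174 − 4p_{Aroma} + p_{Brew} = 0 ⇒ p_{Aroma} = 43.5 + 0.25p_{Brew}.
Similarly p_{Brew} = 40.5 + 0.25p_{Aroma}.
Plugging p_{Brew} into Aroma's best response: p_{Aroma} = 43.5 + 0.25(40.5 + 0.25p_{Aroma}) ⇒ 0.9375p_{Aroma} = 53.625, so p_{Aroma} = 57.2.
Then p_{Brew} = 40.5 + 0.25·57.2 = 54.8.
q_{Aroma} = 156 − 2·57.2 + 54.8 = 96.4.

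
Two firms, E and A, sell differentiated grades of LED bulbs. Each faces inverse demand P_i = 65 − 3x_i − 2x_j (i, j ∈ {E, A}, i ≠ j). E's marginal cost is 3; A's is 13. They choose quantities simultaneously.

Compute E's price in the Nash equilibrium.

Firm E's profit: π = x_E(65 − 3x_E − 2x_A) − 3x_E.
∂π/∂x_E = 62 − 6x_E − 2x_A = 0 ⇒ x_E = 31/3 − (1/3)x_A.
Similarly x_A = 26/3 − (1/3)x_E.
Solving the two reaction functions simultaneously: (1 − (−1/3)(−1/3))x_E = 31/3 − (1/3)·(26/3), so (8/9)x_E = 67/9 and x_E = 8.375.
Then x_A = 26/3 − (1/3)·8.375 = 5.875.
P_E = 65 − 3·8.375 − 2·5.875 = 28.125.

28.125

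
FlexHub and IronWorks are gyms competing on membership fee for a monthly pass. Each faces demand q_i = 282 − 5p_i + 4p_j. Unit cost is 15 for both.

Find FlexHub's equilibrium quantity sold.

222.5

FlexHub's profit: π = (p_{FlexHub} − 15)(282 − 5p_{FlexHub} + 4p_{IronWorks}).
∂π/∂p_{FlexHub} = 357 − 10p_{FlexHub} + 4p_{IronWorks} = 0 ⇒ p_{FlexHub} = 35.7 + 0.4p_{IronWorks}.
The game is symmetric, so in equilibrium p_{IronWorks} = p_{FlexHub}: the reaction function gives 0.6p_{FlexHub} = 35.7, hence p_{FlexHub} = 59.5.
q_{FlexHub} = 282 − 5·59.5 + 4·59.5 = 222.5.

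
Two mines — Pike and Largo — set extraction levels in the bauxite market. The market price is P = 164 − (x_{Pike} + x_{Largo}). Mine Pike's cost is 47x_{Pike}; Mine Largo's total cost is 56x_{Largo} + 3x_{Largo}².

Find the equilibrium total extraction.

61.8

Mine Pike's profit: π = x_{Pike}(164 − (x_{Pike} + x_{Largo})) − 47x_{Pike}.
∂π/∂x_{Pike} = 117 − 2x_{Pike} − x_{Largo} = 0, so x_{Pike} = 58.5 − 0.5x_{Largo}.
For Largo: ∂π/∂x_{Largo} = 108 − 8x_{Largo} − x_{Pike} = 0 ⇒ x_{Largo} = 13.5 − 0.125x_{Pike}.
Substituting the second reaction function into the first: x_{Pike} = 58.5 − 0.5(13.5 − 0.125x_{Pike}), which gives 0.9375x_{Pike} = 51.75 ⇒ x_{Pike} = 55.2.
Then x_{Largo} = 13.5 − 0.125·55.2 = 6.6.
Total extraction: 55.2 + 6.6 = 61.8.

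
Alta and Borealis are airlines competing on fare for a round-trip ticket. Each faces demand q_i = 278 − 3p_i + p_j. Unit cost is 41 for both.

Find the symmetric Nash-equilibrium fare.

80.2

Alta's profit: π = (p_{Alta} − 41)(278 − 3p_{Alta} + p_{Borealis}).
∂π/∂p_{Alta} = 401 − 6p_{Alta} + p_{Borealis} = 0 ⇒ p_{Alta} = 401/6 + (1/6)p_{Borealis}.
The game is symmetric, so in equilibrium p_{Borealis} = p_{Alta}: the reaction function gives (5/6)p_{Alta} = 401/6, hence p_{Alta} = 80.2.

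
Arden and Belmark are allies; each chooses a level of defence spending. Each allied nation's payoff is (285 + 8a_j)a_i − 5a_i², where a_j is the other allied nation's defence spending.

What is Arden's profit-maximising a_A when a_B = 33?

54.9

Arden's payoff is (285 + 8a_B)a_A − 5a_A².
∂π/∂a_A = 285 + 8a_B − 10a_A = 0, so a_A = 28.5 + 0.8a_B.
At a_B = 33: a_A = 28.5 + 0.8·33 = 54.9.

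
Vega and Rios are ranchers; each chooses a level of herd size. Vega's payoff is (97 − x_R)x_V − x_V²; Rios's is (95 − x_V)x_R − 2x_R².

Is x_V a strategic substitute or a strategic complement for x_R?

strategic substitutes

Expanding Vega's payoff: 97x_V − x_Rx_V − x_V².
∂π/∂x_V = 97 − x_R − 2x_V = 0, so x_V = 48.5 − 0.5x_R.
The best-response slope dx_V/dx_R = −0.5 < 0: the reaction function is downward-sloping, so the choices are strategic substitutes.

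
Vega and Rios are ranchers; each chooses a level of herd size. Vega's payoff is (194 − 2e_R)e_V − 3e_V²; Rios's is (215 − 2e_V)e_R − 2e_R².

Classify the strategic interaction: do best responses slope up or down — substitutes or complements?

strategic substitutes

Expanding Vega's payoff: 194e_V − 2e_Re_V − 3e_V².
∂π/∂e_V = 194 − 2e_R − 6e_V = 0, so e_V = 97/3 − (1/3)e_R.
The best-response slope de_V/de_R = −1/3 < 0: the reaction function is downward-sloping, so the choices are strategic substitutes.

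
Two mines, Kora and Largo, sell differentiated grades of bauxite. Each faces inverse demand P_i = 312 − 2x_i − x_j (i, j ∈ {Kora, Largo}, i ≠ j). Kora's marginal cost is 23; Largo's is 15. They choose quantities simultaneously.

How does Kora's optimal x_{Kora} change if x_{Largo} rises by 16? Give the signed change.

-4

Mine Kora's profit: π = x_{Kora}(312 − 2x_{Kora} − x_{Largo}) − 23x_{Kora}.
∂π/∂x_{Kora} = 289 − 4x_{Kora} − x_{Largo} = 0 ⇒ x_{Kora} = 72.25 − 0.25x_{Largo}.
The reaction-function slope is −0.25, so a 16-unit rise in x_{Largo} moves x_{Kora} by −0.25 × 16 = −4. Kora's best response falls — the actions are strategic substitutes.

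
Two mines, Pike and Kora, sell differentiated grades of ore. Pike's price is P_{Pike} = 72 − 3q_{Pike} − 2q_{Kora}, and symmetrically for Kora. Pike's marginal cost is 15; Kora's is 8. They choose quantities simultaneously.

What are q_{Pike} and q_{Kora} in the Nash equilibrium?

6.6875, 8.4375

Mine Pike's profit: π = q_{Pike}(72 − 3q_{Pike} − 2q_{Kora}) − 15q_{Pike}.
∂π/∂q_{Pike} = 57 − 6q_{Pike} − 2q_{Kora} = 0 ⇒ q_{Pike} = 9.5 − (1/3)q_{Kora}.
Similarly q_{Kora} = 32/3 − (1/3)q_{Pike}.
Solving the two reaction functions simultaneously: (1 − (−1/3)(−1/3))q_{Pike} = 9.5 − (1/3)·(32/3), so (8/9)q_{Pike} = 107/18 and q_{Pike} = 6.6875.
Then q_{Kora} = 32/3 − (1/3)·6.6875 = 8.4375.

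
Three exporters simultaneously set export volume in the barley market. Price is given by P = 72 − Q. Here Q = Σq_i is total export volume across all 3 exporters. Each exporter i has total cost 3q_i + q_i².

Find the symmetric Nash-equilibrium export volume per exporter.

11.5

A representative exporter's profit is π_i = q_i(72 − Q) − 3q_i − q_i², with Q = q_i + Σ_{j≠i} q_j.
First-order condition: 69 − 4q_i − Σ_{j≠i} q_j = 0.
Imposing symmetry (q_j = q for all j) turns Σ_{j≠i} q_j into 2q, so 69 = 6q and q = 11.5.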